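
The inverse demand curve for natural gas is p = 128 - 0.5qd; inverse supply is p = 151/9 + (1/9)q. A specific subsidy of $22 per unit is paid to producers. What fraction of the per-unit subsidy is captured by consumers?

Pre-subsidy: 128 - 0.5q = 151/9 + (1/9)q gives q* = 182 and p* = 37.
With the subsidy, sellers receive ps = pb + 22 for each unit, where pb is the price buyers pay.
On the curves, pb = 128 - 0.5q and ps = 151/9 + (1/9)q; the wedge ps − pb = 22 gives 151/9 + (1/9)q − (128 - 0.5q) = 22, so q' = 218.
Then pb = 128 − 0.5·218 = 19 and ps = 151/9 + (1/9)·218 = 41.
Buyers' price falls by p* − pb = 37 − 19 = 18; sellers' price rises by ps − p* = 41 − 37 = 4.
So consumers capture 18/22 = 9/11 of each unit of subsidy.

Consumer share = 9/11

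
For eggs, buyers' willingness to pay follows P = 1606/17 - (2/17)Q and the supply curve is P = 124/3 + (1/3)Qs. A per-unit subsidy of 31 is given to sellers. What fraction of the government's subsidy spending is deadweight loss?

DWL / government spending = 1581/8582

Pre-subsidy: 1606/17 - (2/17)Q = 124/3 + (1/3)Q gives Q* = 2710/23 and P* = 1854/23.
With the subsidy, sellers receive Ps = Pb + 31 for each unit, where Pb is the price buyers pay.
On the curves, Pb = 1606/17 - (2/17)Q and Ps = 124/3 + (1/3)Q; the wedge Ps − Pb = 31 gives 124/3 + (1/3)Q − (1606/17 - (2/17)Q) = 31, so Q' = 4291/23.
Then Pb = 1606/17 − (2/17)·(4291/23) = 1668/23 and Ps = 124/3 + (1/3)·(4291/23) = 2381/23.
ΔCS = ½(2710/23 + 4291/23)(1854/23 − 1668/23) = 651093/529; ΔPS = ½(2710/23 + 4291/23)(2381/23 − 1854/23) = 3689527/1058.
Government spending = 31 × 4291/23 = 133021/23.
DWL = ½ × 31 × (4291/23 − 2710/23) = 49011/46; fraction = (49011/46) / (133021/23) = 1581/8582.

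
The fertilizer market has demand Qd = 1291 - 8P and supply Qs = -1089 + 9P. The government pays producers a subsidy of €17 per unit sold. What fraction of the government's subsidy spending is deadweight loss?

DWL / government spending = 4/27

Pre-subsidy: 1291 - 8P = -1089 + 9P gives P* = 140, Q* = 171.
With the subsidy, sellers receive Ps = Pb + 17 for each unit, where Pb is the price buyers pay.
Supply in terms of Pb becomes Qs = -1089 + 9(Pb + 17) = -936 + 9Pb. Setting this equal to demand: 1291 - 8Pb = -936 + 9Pb, so Pb = 131.
Sellers receive Ps = 131 + 17 = 148; Q' = 1291 − 8·131 = 243.
ΔCS = ½(171 + 243)(140 − 131) = 1863; ΔPS = ½(171 + 243)(148 − 140) = 1656.
Government spending = 17 × 243 = 4131.
DWL = ½ × 17 × (243 − 171) = 612; fraction = 612 / 4131 = 4/27.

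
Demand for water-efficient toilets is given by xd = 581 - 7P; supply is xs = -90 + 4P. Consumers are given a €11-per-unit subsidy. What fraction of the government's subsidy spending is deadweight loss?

DWL / government spending = 1/13

Pre-subsidy: 581 - 7P = -90 + 4P gives P* = 61, x* = 154.
With the rebate, buyers effectively pay Pb = Ps − 11, where Ps is the price sellers receive.
Demand in terms of Ps becomes xd = 581 − 7(Ps − 11) = 658 - 7Ps. Setting this equal to supply: 658 - 7Ps = -90 + 4Ps, so Ps = 68.
Buyers pay Pb = 68 − 11 = 57; x' = -90 + 4·68 = 182.
ΔCS = ½(154 + 182)(61 − 57) = 672; ΔPS = ½(154 + 182)(68 − 61) = 1176.
Government spending = 11 × 182 = 2002.
DWL = ½ × 11 × (182 − 154) = 154; fraction = 154 / 2002 = 1/13.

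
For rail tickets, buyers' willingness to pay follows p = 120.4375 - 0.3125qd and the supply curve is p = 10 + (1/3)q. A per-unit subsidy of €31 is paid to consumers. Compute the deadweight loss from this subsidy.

Pre-subsidy: 120.4375 - 0.3125q = 10 + (1/3)q gives q* = 171 and p* = 67.
With the rebate, buyers effectively pay pb = ps − 31, where ps is the price sellers receive.
On the curves, pb = 120.4375 - 0.3125q and ps = 10 + (1/3)q; the wedge ps − pb = 31 gives 10 + (1/3)q − (120.4375 - 0.3125q) = 31, so q' = 219.
Then pb = 120.4375 − 0.3125·219 = 52 and ps = 10 + (1/3)·219 = 83.
The subsidy expands output by 219 − 171 = 48 past the efficient level; on those units the gap between marginal cost and willingness to pay runs from 0 up to 31.
DWL = ½ × 31 × 48 = 744.

Deadweight loss = €744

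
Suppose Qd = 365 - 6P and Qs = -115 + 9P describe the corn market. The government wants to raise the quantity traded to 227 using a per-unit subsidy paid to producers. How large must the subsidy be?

At Q = 227, invert demand for the buyer price: Pb = (365 − 227)/6 = 23; invert supply for the seller price: Ps = (227 − (-115))/9 = 38.
The subsidy must fill the gap: s = Ps − Pb = 38 − 23 = 15.

Required subsidy s = 15 per unit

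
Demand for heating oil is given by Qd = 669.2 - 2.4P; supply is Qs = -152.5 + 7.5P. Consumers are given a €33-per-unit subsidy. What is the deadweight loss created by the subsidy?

Deadweight loss = €990

Pre-subsidy: 669.2 - 2.4P = -152.5 + 7.5P gives P* = 83, Q* = 470.
With the rebate, buyers effectively pay Pb = Ps − 33, where Ps is the price sellers receive.
Demand in terms of Ps becomes Qd = 669.2 − 2.4(Ps − 33) = 748.4 - 2.4Ps. Setting this equal to supply: 748.4 - 2.4Ps = -152.5 + 7.5Ps, so Ps = 91.
Buyers pay Pb = 91 − 33 = 58; Q' = -152.5 + 7.5·91 = 530.
The subsidy expands output by 530 − 470 = 60 past the efficient level; on those units the gap between marginal cost and willingness to pay runs from 0 up to 33.
DWL = ½ × 33 × 60 = 990.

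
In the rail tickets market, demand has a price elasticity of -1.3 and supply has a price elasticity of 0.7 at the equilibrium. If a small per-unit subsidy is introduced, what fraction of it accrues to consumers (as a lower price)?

For a small subsidy around the equilibrium, the benefit split depends on the relative slopes, which at a point are proportional to the elasticities.
Buyer share = εs/(εs + |εd|) = 0.7/(0.7 + 1.3) = 0.35; seller share = |εd|/(εs + |εd|) = 0.65.

Consumer share = 0.35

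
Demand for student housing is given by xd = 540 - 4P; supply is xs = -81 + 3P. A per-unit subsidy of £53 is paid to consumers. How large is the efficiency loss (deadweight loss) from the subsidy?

Deadweight loss = 16854/7

Pre-subsidy: 540 - 4P = -81 + 3P gives P* = 621/7, x* = 1296/7.
With the rebate, buyers effectively pay Pb = Ps − 53, where Ps is the price sellers receive.
Demand in terms of Ps becomes xd = 540 − 4(Ps − 53) = 752 - 4Ps. Setting this equal to supply: 752 - 4Ps = -81 + 3Ps, so Ps = 119.
Buyers pay Pb = 119 − 53 = 66; x' = -81 + 3·119 = 276.
The subsidy expands output by 276 − 1296/7 = 636/7 past the efficient level; on those units the gap between marginal cost and willingness to pay runs from 0 up to 53.
DWL = ½ × 53 × 636/7 = 16854/7.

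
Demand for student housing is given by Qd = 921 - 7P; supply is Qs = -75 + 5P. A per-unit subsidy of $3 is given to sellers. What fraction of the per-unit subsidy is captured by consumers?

Consumer share = 5/12

Pre-subsidy: 921 - 7P = -75 + 5P gives P* = 83, Q* = 340.
With the subsidy, sellers receive Ps = Pb + 3 for each unit, where Pb is the price buyers pay.
Supply in terms of Pb becomes Qs = -75 + 5(Pb + 3) = -60 + 5Pb. Setting this equal to demand: 921 - 7Pb = -60 + 5Pb, so Pb = 81.75.
Sellers receive Ps = 81.75 + 3 = 84.75; Q' = 921 − 7·81.75 = 348.75.
Buyers' price falls by P* − Pb = 83 − 81.75 = 1.25; sellers' price rises by Ps − P* = 84.75 − 83 = 1.75.
So consumers capture 1.25/3 = 5/12 of each unit of subsidy.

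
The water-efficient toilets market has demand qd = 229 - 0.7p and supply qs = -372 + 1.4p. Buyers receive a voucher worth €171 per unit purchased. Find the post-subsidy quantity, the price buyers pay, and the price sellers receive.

Pre-subsidy: 229 - 0.7p = -372 + 1.4p gives p* = 6010/21, q* = 86/3.
With the rebate, buyers effectively pay pb = ps − 171, where ps is the price sellers receive.
Demand in terms of ps becomes qd = 229 − 0.7(ps − 171) = 348.7 - 0.7ps. Setting this equal to supply: 348.7 - 0.7ps = -372 + 1.4ps, so ps = 7207/21.
Buyers pay pb = 7207/21 − 171 = 3616/21; q' = -372 + 1.4·(7207/21) = 1627/15.

q' = 1627/15; buyers pay 3616/21; sellers receive 7207/21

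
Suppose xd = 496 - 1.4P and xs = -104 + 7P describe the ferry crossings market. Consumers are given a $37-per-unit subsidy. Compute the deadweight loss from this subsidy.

Deadweight loss = 9583/12

Pre-subsidy: 496 - 1.4P = -104 + 7P gives P* = 500/7, x* = 396.
With the rebate, buyers effectively pay Pb = Ps − 37, where Ps is the price sellers receive.
Demand in terms of Ps becomes xd = 496 − 1.4(Ps − 37) = 547.8 - 1.4Ps. Setting this equal to supply: 547.8 - 1.4Ps = -104 + 7Ps, so Ps = 3259/42.
Buyers pay Pb = 3259/42 − 37 = 1705/42; x' = -104 + 7·(3259/42) = 2635/6.
The subsidy expands output by 2635/6 − 396 = 259/6 past the efficient level; on those units the gap between marginal cost and willingness to pay runs from 0 up to 37.
DWL = ½ × 37 × 259/6 = 9583/12.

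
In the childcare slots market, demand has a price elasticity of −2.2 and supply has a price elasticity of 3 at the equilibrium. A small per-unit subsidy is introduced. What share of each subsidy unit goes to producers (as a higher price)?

Producer share = 11/26

For a small subsidy around the equilibrium, the benefit split depends on the relative slopes, which at a point are proportional to the elasticities.
Buyer share = εs/(εs + |εd|) = 3/(3 + 2.2) = 15/26; seller share = |εd|/(εs + |εd|) = 11/26.
So producers capture 11/26 of the subsidy.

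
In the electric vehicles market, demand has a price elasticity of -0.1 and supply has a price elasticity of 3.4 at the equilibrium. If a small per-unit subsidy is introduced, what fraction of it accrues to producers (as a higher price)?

For a small subsidy around the equilibrium, the benefit split depends on the relative slopes, which at a point are proportional to the elasticities.
Buyer share = εs/(εs + |εd|) = 3.4/(3.4 + 0.1) = 34/35; seller share = |εd|/(εs + |εd|) = 1/35.
So producers capture 1/35 of the subsidy.

Producer share = 1/35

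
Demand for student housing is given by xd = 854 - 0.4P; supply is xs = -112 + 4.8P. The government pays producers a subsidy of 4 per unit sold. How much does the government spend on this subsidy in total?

Government cost = 203104/65

Pre-subsidy: 854 - 0.4P = -112 + 4.8P gives P* = 2415/13, x* = 10136/13.
With the subsidy, sellers receive Ps = Pb + 4 for each unit, where Pb is the price buyers pay.
Supply in terms of Pb becomes xs = -112 + 4.8(Pb + 4) = -92.8 + 4.8Pb. Setting this equal to demand: 854 - 0.4Pb = -92.8 + 4.8Pb, so Pb = 2367/13.
Sellers receive Ps = 2367/13 + 4 = 2419/13; x' = 854 − 0.4·(2367/13) = 50776/65.
Government outlay = subsidy × quantity = 4 × 50776/65 = 203104/65.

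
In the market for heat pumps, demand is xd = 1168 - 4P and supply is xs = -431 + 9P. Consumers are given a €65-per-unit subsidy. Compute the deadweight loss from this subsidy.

Deadweight loss = €5850

Pre-subsidy: 1168 - 4P = -431 + 9P gives P* = 123, x* = 676.
With the rebate, buyers effectively pay Pb = Ps − 65, where Ps is the price sellers receive.
Demand in terms of Ps becomes xd = 1168 − 4(Ps − 65) = 1428 - 4Ps. Setting this equal to supply: 1428 - 4Ps = -431 + 9Ps, so Ps = 143.
Buyers pay Pb = 143 − 65 = 78; x' = -431 + 9·143 = 856.
The subsidy expands output by 856 − 676 = 180 past the efficient level; on those units the gap between marginal cost and willingness to pay runs from 0 up to 65.
DWL = ½ × 65 × 180 = 5850.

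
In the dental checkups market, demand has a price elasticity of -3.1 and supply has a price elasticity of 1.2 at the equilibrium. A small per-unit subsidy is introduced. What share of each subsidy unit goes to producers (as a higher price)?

For a small subsidy around the equilibrium, the benefit split depends on the relative slopes, which at a point are proportional to the elasticities.
Buyer share = εs/(εs + |εd|) = 1.2/(1.2 + 3.1) = 12/43; seller share = |εd|/(εs + |εd|) = 31/43.
So producers capture 31/43 of the subsidy.

Producer share = 31/43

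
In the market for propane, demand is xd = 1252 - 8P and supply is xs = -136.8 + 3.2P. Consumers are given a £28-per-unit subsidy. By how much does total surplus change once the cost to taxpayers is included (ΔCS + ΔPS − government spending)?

Net change in total surplus = -£896

Pre-subsidy: 1252 - 8P = -136.8 + 3.2P gives P* = 124, x* = 260.
With the rebate, buyers effectively pay Pb = Ps − 28, where Ps is the price sellers receive.
Demand in terms of Ps becomes xd = 1252 − 8(Ps − 28) = 1476 - 8Ps. Setting this equal to supply: 1476 - 8Ps = -136.8 + 3.2Ps, so Ps = 144.
Buyers pay Pb = 144 − 28 = 116; x' = -136.8 + 3.2·144 = 324.
ΔCS = ½(260 + 324)(124 − 116) = 2336; ΔPS = ½(260 + 324)(144 − 124) = 5840.
Government spending = 28 × 324 = 9072.
Net change = 2336 + 5840 − 9072 = -896. The loss equals the DWL triangle ½·28·64.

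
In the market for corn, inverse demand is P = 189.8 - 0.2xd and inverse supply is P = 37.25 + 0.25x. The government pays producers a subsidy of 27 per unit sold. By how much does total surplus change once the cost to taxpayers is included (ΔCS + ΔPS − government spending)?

Pre-subsidy: 189.8 - 0.2x = 37.25 + 0.25x gives x* = 339 and P* = 122.
With the subsidy, sellers receive Ps = Pb + 27 for each unit, where Pb is the price buyers pay.
On the curves, Pb = 189.8 - 0.2x and Ps = 37.25 + 0.25x; the wedge Ps − Pb = 27 gives 37.25 + 0.25x − (189.8 - 0.2x) = 27, so x' = 399.
Then Pb = 189.8 − 0.2·399 = 110 and Ps = 37.25 + 0.25·399 = 137.
ΔCS = ½(339 + 399)(122 − 110) = 4428; ΔPS = ½(339 + 399)(137 − 122) = 5535.
Government spending = 27 × 399 = 10773.
Net change = 4428 + 5535 − 10773 = -810. The loss equals the DWL triangle ½·27·60.

Net change in total surplus = -810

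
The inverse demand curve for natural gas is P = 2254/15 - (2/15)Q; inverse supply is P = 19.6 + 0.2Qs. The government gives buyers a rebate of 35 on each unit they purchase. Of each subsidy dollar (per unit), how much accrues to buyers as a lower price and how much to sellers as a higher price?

Buyers gain 14 per unit; sellers gain 21 per unit

Pre-subsidy: 2254/15 - (2/15)Q = 19.6 + 0.2Q gives Q* = 392 and P* = 98.
With the rebate, buyers effectively pay Pb = Ps − 35, where Ps is the price sellers receive.
On the curves, Pb = 2254/15 - (2/15)Q and Ps = 19.6 + 0.2Q; the wedge Ps − Pb = 35 gives 19.6 + 0.2Q − (2254/15 - (2/15)Q) = 35, so Q' = 497.
Then Pb = 2254/15 − (2/15)·497 = 84 and Ps = 19.6 + 0.2·497 = 119.
Buyers' price falls by P* − Pb = 98 − 84 = 14; sellers' price rises by Ps − P* = 119 − 98 = 21.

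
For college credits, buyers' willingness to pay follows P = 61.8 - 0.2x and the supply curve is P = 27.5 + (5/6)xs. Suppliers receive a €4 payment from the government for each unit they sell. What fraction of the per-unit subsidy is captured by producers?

Producer share = 25/31

Pre-subsidy: 61.8 - 0.2x = 27.5 + (5/6)x gives x* = 1029/31 and P* = 1710/31.
With the subsidy, sellers receive Ps = Pb + 4 for each unit, where Pb is the price buyers pay.
On the curves, Pb = 61.8 - 0.2x and Ps = 27.5 + (5/6)x; the wedge Ps − Pb = 4 gives 27.5 + (5/6)x − (61.8 - 0.2x) = 4, so x' = 1149/31.
Then Pb = 61.8 − 0.2·(1149/31) = 1686/31 and Ps = 27.5 + (5/6)·(1149/31) = 1810/31.
Buyers' price falls by P* − Pb = 1710/31 − 1686/31 = 24/31; sellers' price rises by Ps − P* = 1810/31 − 1710/31 = 100/31.
So producers capture (100/31)/4 = 25/31 of each unit of subsidy.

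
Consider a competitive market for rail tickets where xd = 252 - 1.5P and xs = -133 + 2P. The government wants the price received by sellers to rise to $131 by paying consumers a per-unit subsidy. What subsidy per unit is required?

At a seller price of 131, quantity supplied is -133 + 2·131 = 129.
Buyers absorb 129 only when they pay Pb with 252 − 1.5·Pb = 129, i.e. Pb = 82.
s = Ps − Pb = 131 − 82 = 49.

Required subsidy s = $49 per unit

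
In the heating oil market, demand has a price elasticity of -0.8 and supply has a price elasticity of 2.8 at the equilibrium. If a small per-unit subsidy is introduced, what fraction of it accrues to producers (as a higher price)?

For a small subsidy around the equilibrium, the benefit split depends on the relative slopes, which at a point are proportional to the elasticities.
Buyer share = εs/(εs + |εd|) = 2.8/(2.8 + 0.8) = 7/9; seller share = |εd|/(εs + |εd|) = 2/9.
So producers capture 2/9 of the subsidy.

Producer share = 2/9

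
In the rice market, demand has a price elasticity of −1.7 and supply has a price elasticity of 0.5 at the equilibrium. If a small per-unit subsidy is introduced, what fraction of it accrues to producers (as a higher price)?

For a small subsidy around the equilibrium, the benefit split depends on the relative slopes, which at a point are proportional to the elasticities.
Buyer share = εs/(εs + |εd|) = 0.5/(0.5 + 1.7) = 5/22; seller share = |εd|/(εs + |εd|) = 17/22.
So producers capture 17/22 of the subsidy.

Producer share = 17/22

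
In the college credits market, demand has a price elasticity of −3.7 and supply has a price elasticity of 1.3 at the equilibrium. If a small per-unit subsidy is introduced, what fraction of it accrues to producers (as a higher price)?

For a small subsidy around the equilibrium, the benefit split depends on the relative slopes, which at a point are proportional to the elasticities.
Buyer share = εs/(εs + |εd|) = 1.3/(1.3 + 3.7) = 0.26; seller share = |εd|/(εs + |εd|) = 0.74.
So producers capture 0.74 of the subsidy.

Producer share = 0.74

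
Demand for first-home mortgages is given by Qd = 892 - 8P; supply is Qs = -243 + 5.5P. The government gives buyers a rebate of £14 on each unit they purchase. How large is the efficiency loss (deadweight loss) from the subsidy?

Deadweight loss = 8624/27

Pre-subsidy: 892 - 8P = -243 + 5.5P gives P* = 2270/27, Q* = 5924/27.
With the rebate, buyers effectively pay Pb = Ps − 14, where Ps is the price sellers receive.
Demand in terms of Ps becomes Qd = 892 − 8(Ps − 14) = 1004 - 8Ps. Setting this equal to supply: 1004 - 8Ps = -243 + 5.5Ps, so Ps = 2494/27.
Buyers pay Pb = 2494/27 − 14 = 2116/27; Q' = -243 + 5.5·(2494/27) = 7156/27.
The subsidy expands output by 7156/27 − 5924/27 = 1232/27 past the efficient level; on those units the gap between marginal cost and willingness to pay runs from 0 up to 14.
DWL = ½ × 14 × 1232/27 = 8624/27.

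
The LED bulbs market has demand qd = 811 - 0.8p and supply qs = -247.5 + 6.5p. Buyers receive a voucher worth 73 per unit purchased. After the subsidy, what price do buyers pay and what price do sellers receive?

Pre-subsidy: 811 - 0.8p = -247.5 + 6.5p gives p* = 145, q* = 695.
With the rebate, buyers effectively pay pb = ps − 73, where ps is the price sellers receive.
Demand in terms of ps becomes qd = 811 − 0.8(ps − 73) = 869.4 - 0.8ps. Setting this equal to supply: 869.4 - 0.8ps = -247.5 + 6.5ps, so ps = 153.
Buyers pay pb = 153 − 73 = 80; q' = -247.5 + 6.5·153 = 747.

Buyers pay 80; sellers receive 153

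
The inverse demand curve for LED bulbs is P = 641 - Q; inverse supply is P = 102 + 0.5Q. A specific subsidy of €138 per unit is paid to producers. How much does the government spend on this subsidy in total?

Pre-subsidy: 641 - Q = 102 + 0.5Q gives Q* = 1078/3 and P* = 845/3.
With the subsidy, sellers receive Ps = Pb + 138 for each unit, where Pb is the price buyers pay.
On the curves, Pb = 641 - Q and Ps = 102 + 0.5Q; the wedge Ps − Pb = 138 gives 102 + 0.5Q − (641 - Q) = 138, so Q' = 1354/3.
Then Pb = 641 − 1·(1354/3) = 569/3 and Ps = 102 + 0.5·(1354/3) = 983/3.
Government outlay = subsidy × quantity = 138 × 1354/3 = 62284.

Government cost = €62284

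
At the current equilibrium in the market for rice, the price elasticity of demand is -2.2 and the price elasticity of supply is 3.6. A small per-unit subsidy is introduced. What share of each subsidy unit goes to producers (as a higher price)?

For a small subsidy around the equilibrium, the benefit split depends on the relative slopes, which at a point are proportional to the elasticities.
Buyer share = εs/(εs + |εd|) = 3.6/(3.6 + 2.2) = 18/29; seller share = |εd|/(εs + |εd|) = 11/29.
So producers capture 11/29 of the subsidy.

Producer share = 11/29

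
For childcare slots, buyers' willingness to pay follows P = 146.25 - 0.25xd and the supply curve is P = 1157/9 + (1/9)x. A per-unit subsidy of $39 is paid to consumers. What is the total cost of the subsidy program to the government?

Government cost = $6123

Pre-subsidy: 146.25 - 0.25x = 1157/9 + (1/9)x gives x* = 49 and P* = 134.
With the rebate, buyers effectively pay Pb = Ps − 39, where Ps is the price sellers receive.
On the curves, Pb = 146.25 - 0.25x and Ps = 1157/9 + (1/9)x; the wedge Ps − Pb = 39 gives 1157/9 + (1/9)x − (146.25 - 0.25x) = 39, so x' = 157.
Then Pb = 146.25 − 0.25·157 = 107 and Ps = 1157/9 + (1/9)·157 = 146.
Government outlay = subsidy × quantity = 39 × 157 = 6123.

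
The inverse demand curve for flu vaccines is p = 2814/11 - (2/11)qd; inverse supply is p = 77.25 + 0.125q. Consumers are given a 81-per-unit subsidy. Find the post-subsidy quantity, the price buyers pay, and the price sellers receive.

q' = 846; buyers pay 102; sellers receive 183

Pre-subsidy: 2814/11 - (2/11)q = 77.25 + 0.125q gives q* = 582 and p* = 150.
With the rebate, buyers effectively pay pb = ps − 81, where ps is the price sellers receive.
On the curves, pb = 2814/11 - (2/11)q and ps = 77.25 + 0.125q; the wedge ps − pb = 81 gives 77.25 + 0.125q − (2814/11 - (2/11)q) = 81, so q' = 846.
Then pb = 2814/11 − (2/11)·846 = 102 and ps = 77.25 + 0.125·846 = 183.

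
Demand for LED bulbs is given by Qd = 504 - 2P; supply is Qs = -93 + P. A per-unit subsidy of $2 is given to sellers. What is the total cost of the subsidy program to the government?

Government cost = 644/3

Pre-subsidy: 504 - 2P = -93 + P gives P* = 199, Q* = 106.
With the subsidy, sellers receive Ps = Pb + 2 for each unit, where Pb is the price buyers pay.
Supply in terms of Pb becomes Qs = -93 + 1(Pb + 2) = -91 + Pb. Setting this equal to demand: 504 - 2Pb = -91 + Pb, so Pb = 595/3.
Sellers receive Ps = 595/3 + 2 = 601/3; Q' = 504 − 2·(595/3) = 322/3.
Government outlay = subsidy × quantity = 2 × 322/3 = 644/3.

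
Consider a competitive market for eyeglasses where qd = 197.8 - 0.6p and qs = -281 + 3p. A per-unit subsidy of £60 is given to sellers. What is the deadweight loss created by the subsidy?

Pre-subsidy: 197.8 - 0.6p = -281 + 3p gives p* = 133, q* = 118.
With the subsidy, sellers receive ps = pb + 60 for each unit, where pb is the price buyers pay.
Supply in terms of pb becomes qs = -281 + 3(pb + 60) = -101 + 3pb. Setting this equal to demand: 197.8 - 0.6pb = -101 + 3pb, so pb = 83.
Sellers receive ps = 83 + 60 = 143; q' = 197.8 − 0.6·83 = 148.
The subsidy expands output by 148 − 118 = 30 past the efficient level; on those units the gap between marginal cost and willingness to pay runs from 0 up to 60.
DWL = ½ × 60 × 30 = 900.

Deadweight loss = £900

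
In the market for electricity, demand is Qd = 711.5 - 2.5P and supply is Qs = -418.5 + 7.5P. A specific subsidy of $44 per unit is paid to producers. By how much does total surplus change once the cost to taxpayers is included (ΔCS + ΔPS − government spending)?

Net change in total surplus = -$1815

Pre-subsidy: 711.5 - 2.5P = -418.5 + 7.5P gives P* = 113, Q* = 429.
With the subsidy, sellers receive Ps = Pb + 44 for each unit, where Pb is the price buyers pay.
Supply in terms of Pb becomes Qs = -418.5 + 7.5(Pb + 44) = -88.5 + 7.5Pb. Setting this equal to demand: 711.5 - 2.5Pb = -88.5 + 7.5Pb, so Pb = 80.
Sellers receive Ps = 80 + 44 = 124; Q' = 711.5 − 2.5·80 = 511.5.
ΔCS = ½(429 + 511.5)(113 − 80) = 15518.25; ΔPS = ½(429 + 511.5)(124 − 113) = 5172.75.
Government spending = 44 × 511.5 = 22506.
Net change = 15518.25 + 5172.75 − 22506 = -1815. The loss equals the DWL triangle ½·44·82.5.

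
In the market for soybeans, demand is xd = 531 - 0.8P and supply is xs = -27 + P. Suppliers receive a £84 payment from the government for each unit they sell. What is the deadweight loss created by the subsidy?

Deadweight loss = £1568

Pre-subsidy: 531 - 0.8P = -27 + P gives P* = 310, x* = 283.
With the subsidy, sellers receive Ps = Pb + 84 for each unit, where Pb is the price buyers pay.
Supply in terms of Pb becomes xs = -27 + 1(Pb + 84) = 57 + Pb. Setting this equal to demand: 531 - 0.8Pb = 57 + Pb, so Pb = 790/3.
Sellers receive Ps = 790/3 + 84 = 1042/3; x' = 531 − 0.8·(790/3) = 961/3.
The subsidy expands output by 961/3 − 283 = 112/3 past the efficient level; on those units the gap between marginal cost and willingness to pay runs from 0 up to 84.
DWL = ½ × 84 × 112/3 = 1568.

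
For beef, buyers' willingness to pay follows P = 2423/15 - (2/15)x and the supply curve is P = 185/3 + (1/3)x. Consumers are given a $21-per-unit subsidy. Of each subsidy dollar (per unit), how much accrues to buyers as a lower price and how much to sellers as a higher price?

Buyers gain $6 per unit; sellers gain $15 per unit

Pre-subsidy: 2423/15 - (2/15)x = 185/3 + (1/3)x gives x* = 214 and P* = 133.
With the rebate, buyers effectively pay Pb = Ps − 21, where Ps is the price sellers receive.
On the curves, Pb = 2423/15 - (2/15)x and Ps = 185/3 + (1/3)x; the wedge Ps − Pb = 21 gives 185/3 + (1/3)x − (2423/15 - (2/15)x) = 21, so x' = 259.
Then Pb = 2423/15 − (2/15)·259 = 127 and Ps = 185/3 + (1/3)·259 = 148.
Buyers' price falls by P* − Pb = 133 − 127 = 6; sellers' price rises by Ps − P* = 148 − 133 = 15.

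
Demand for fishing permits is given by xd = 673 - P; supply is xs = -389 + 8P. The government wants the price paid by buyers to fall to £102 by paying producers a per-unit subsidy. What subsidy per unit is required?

At a buyer price of 102, quantity demanded is 673 − 1·102 = 571.
Sellers supply 571 only when they receive Ps with -389 + 8·Ps = 571, i.e. Ps = 120.
s = Ps − Pb = 120 − 102 = 18.

Required subsidy s = £18 per unit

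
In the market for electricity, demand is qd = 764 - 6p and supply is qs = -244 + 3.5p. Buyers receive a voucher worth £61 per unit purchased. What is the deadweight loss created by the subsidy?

Pre-subsidy: 764 - 6p = -244 + 3.5p gives p* = 2016/19, q* = 2420/19.
With the rebate, buyers effectively pay pb = ps − 61, where ps is the price sellers receive.
Demand in terms of ps becomes qd = 764 − 6(ps − 61) = 1130 - 6ps. Setting this equal to supply: 1130 - 6ps = -244 + 3.5ps, so ps = 2748/19.
Buyers pay pb = 2748/19 − 61 = 1589/19; q' = -244 + 3.5·(2748/19) = 4982/19.
The subsidy expands output by 4982/19 − 2420/19 = 2562/19 past the efficient level; on those units the gap between marginal cost and willingness to pay runs from 0 up to 61.
DWL = ½ × 61 × 2562/19 = 78141/19.

Deadweight loss = 78141/19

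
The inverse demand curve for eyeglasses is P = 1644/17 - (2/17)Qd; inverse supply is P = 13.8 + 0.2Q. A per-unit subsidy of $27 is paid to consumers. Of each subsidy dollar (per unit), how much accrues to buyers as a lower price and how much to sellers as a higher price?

Pre-subsidy: 1644/17 - (2/17)Q = 13.8 + 0.2Q gives Q* = 261 and P* = 66.
With the rebate, buyers effectively pay Pb = Ps − 27, where Ps is the price sellers receive.
On the curves, Pb = 1644/17 - (2/17)Q and Ps = 13.8 + 0.2Q; the wedge Ps − Pb = 27 gives 13.8 + 0.2Q − (1644/17 - (2/17)Q) = 27, so Q' = 346.
Then Pb = 1644/17 − (2/17)·346 = 56 and Ps = 13.8 + 0.2·346 = 83.
Buyers' price falls by P* − Pb = 66 − 56 = 10; sellers' price rises by Ps − P* = 83 − 66 = 17.

Buyers gain $10 per unit; sellers gain $17 per unit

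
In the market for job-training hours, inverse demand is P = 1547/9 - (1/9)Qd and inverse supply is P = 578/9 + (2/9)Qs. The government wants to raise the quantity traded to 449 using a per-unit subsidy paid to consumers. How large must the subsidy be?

Required subsidy s = 42 per unit

At Q = 449, from the demand curve buyers pay Pb = 1547/9 − (1/9)·449 = 122; from the supply curve sellers need Ps = 578/9 + (2/9)·449 = 164.
The subsidy must fill the gap: s = Ps − Pb = 164 − 122 = 42.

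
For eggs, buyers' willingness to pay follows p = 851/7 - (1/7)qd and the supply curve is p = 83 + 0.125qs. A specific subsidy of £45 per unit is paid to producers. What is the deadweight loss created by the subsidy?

Deadweight loss = £3780

Pre-subsidy: 851/7 - (1/7)q = 83 + 0.125q gives q* = 144 and p* = 101.
With the subsidy, sellers receive ps = pb + 45 for each unit, where pb is the price buyers pay.
On the curves, pb = 851/7 - (1/7)q and ps = 83 + 0.125q; the wedge ps − pb = 45 gives 83 + 0.125q − (851/7 - (1/7)q) = 45, so q' = 312.
Then pb = 851/7 − (1/7)·312 = 77 and ps = 83 + 0.125·312 = 122.
The subsidy expands output by 312 − 144 = 168 past the efficient level; on those units the gap between marginal cost and willingness to pay runs from 0 up to 45.
DWL = ½ × 45 × 168 = 3780.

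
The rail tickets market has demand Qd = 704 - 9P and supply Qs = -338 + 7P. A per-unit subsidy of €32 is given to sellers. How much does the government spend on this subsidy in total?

Government cost = €7804

Pre-subsidy: 704 - 9P = -338 + 7P gives P* = 65.125, Q* = 117.875.
With the subsidy, sellers receive Ps = Pb + 32 for each unit, where Pb is the price buyers pay.
Supply in terms of Pb becomes Qs = -338 + 7(Pb + 32) = -114 + 7Pb. Setting this equal to demand: 704 - 9Pb = -114 + 7Pb, so Pb = 51.125.
Sellers receive Ps = 51.125 + 32 = 83.125; Q' = 704 − 9·51.125 = 243.875.
Government outlay = subsidy × quantity = 32 × 243.875 = 7804.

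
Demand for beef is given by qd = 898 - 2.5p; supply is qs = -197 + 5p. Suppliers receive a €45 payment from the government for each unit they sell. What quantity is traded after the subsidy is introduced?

Pre-subsidy: 898 - 2.5p = -197 + 5p gives p* = 146, q* = 533.
With the subsidy, sellers receive ps = pb + 45 for each unit, where pb is the price buyers pay.
Supply in terms of pb becomes qs = -197 + 5(pb + 45) = 28 + 5pb. Setting this equal to demand: 898 - 2.5pb = 28 + 5pb, so pb = 116.
Sellers receive ps = 116 + 45 = 161; q' = 898 − 2.5·116 = 608.

q' = 608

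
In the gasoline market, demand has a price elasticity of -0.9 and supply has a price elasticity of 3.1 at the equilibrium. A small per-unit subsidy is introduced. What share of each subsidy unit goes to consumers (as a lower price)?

For a small subsidy around the equilibrium, the benefit split depends on the relative slopes, which at a point are proportional to the elasticities.
Buyer share = εs/(εs + |εd|) = 3.1/(3.1 + 0.9) = 0.775; seller share = |εd|/(εs + |εd|) = 0.225.

Consumer share = 0.775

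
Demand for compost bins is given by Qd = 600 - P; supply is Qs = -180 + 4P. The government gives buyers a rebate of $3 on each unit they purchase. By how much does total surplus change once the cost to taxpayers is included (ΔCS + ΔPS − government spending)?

Net change in total surplus = -$3.6

Pre-subsidy: 600 - P = -180 + 4P gives P* = 156, Q* = 444.
With the rebate, buyers effectively pay Pb = Ps − 3, where Ps is the price sellers receive.
Demand in terms of Ps becomes Qd = 600 − 1(Ps − 3) = 603 - Ps. Setting this equal to supply: 603 - Ps = -180 + 4Ps, so Ps = 156.6.
Buyers pay Pb = 156.6 − 3 = 153.6; Q' = -180 + 4·156.6 = 446.4.
ΔCS = ½(444 + 446.4)(156 − 153.6) = 1068.48; ΔPS = ½(444 + 446.4)(156.6 − 156) = 267.12.
Government spending = 3 × 446.4 = 1339.2.
Net change = 1068.48 + 267.12 − 1339.2 = -3.6. The loss equals the DWL triangle ½·3·2.4.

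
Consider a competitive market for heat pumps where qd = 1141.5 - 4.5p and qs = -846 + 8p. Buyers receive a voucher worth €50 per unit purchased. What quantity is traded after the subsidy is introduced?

q' = 570

Pre-subsidy: 1141.5 - 4.5p = -846 + 8p gives p* = 159, q* = 426.
With the rebate, buyers effectively pay pb = ps − 50, where ps is the price sellers receive.
Demand in terms of ps becomes qd = 1141.5 − 4.5(ps − 50) = 1366.5 - 4.5ps. Setting this equal to supply: 1366.5 - 4.5ps = -846 + 8ps, so ps = 177.
Buyers pay pb = 177 − 50 = 127; q' = -846 + 8·177 = 570.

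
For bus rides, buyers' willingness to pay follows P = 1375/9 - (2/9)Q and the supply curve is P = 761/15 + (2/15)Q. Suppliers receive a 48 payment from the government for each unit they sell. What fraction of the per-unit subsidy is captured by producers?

Producer share = 0.375

Pre-subsidy: 1375/9 - (2/9)Q = 761/15 + (2/15)Q gives Q* = 287 and P* = 89.
With the subsidy, sellers receive Ps = Pb + 48 for each unit, where Pb is the price buyers pay.
On the curves, Pb = 1375/9 - (2/9)Q and Ps = 761/15 + (2/15)Q; the wedge Ps − Pb = 48 gives 761/15 + (2/15)Q − (1375/9 - (2/9)Q) = 48, so Q' = 422.
Then Pb = 1375/9 − (2/9)·422 = 59 and Ps = 761/15 + (2/15)·422 = 107.
Buyers' price falls by P* − Pb = 89 − 59 = 30; sellers' price rises by Ps − P* = 107 − 89 = 18.
So producers capture 18/48 = 0.375 of each unit of subsidy.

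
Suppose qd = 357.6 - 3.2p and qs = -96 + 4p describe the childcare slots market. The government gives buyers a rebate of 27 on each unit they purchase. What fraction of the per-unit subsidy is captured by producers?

Pre-subsidy: 357.6 - 3.2p = -96 + 4p gives p* = 63, q* = 156.
With the rebate, buyers effectively pay pb = ps − 27, where ps is the price sellers receive.
Demand in terms of ps becomes qd = 357.6 − 3.2(ps − 27) = 444 - 3.2ps. Setting this equal to supply: 444 - 3.2ps = -96 + 4ps, so ps = 75.
Buyers pay pb = 75 − 27 = 48; q' = -96 + 4·75 = 204.
Buyers' price falls by p* − pb = 63 − 48 = 15; sellers' price rises by ps − p* = 75 − 63 = 12.
So producers capture 12/27 = 4/9 of each unit of subsidy.

Producer share = 4/9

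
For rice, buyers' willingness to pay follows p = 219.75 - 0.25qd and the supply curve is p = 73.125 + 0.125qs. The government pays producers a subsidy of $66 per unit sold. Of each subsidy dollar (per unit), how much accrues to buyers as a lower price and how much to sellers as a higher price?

Buyers gain $44 per unit; sellers gain $22 per unit

Pre-subsidy: 219.75 - 0.25q = 73.125 + 0.125q gives q* = 391 and p* = 122.
With the subsidy, sellers receive ps = pb + 66 for each unit, where pb is the price buyers pay.
On the curves, pb = 219.75 - 0.25q and ps = 73.125 + 0.125q; the wedge ps − pb = 66 gives 73.125 + 0.125q − (219.75 - 0.25q) = 66, so q' = 567.
Then pb = 219.75 − 0.25·567 = 78 and ps = 73.125 + 0.125·567 = 144.
Buyers' price falls by p* − pb = 122 − 78 = 44; sellers' price rises by ps − p* = 144 − 122 = 22.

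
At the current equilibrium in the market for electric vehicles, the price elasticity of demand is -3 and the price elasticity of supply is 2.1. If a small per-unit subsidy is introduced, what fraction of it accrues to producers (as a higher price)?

For a small subsidy around the equilibrium, the benefit split depends on the relative slopes, which at a point are proportional to the elasticities.
Buyer share = εs/(εs + |εd|) = 2.1/(2.1 + 3) = 7/17; seller share = |εd|/(εs + |εd|) = 10/17.
So producers capture 10/17 of the subsidy.

Producer share = 10/17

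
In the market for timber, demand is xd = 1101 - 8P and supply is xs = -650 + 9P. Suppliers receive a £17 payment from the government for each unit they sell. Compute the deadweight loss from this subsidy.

Pre-subsidy: 1101 - 8P = -650 + 9P gives P* = 103, x* = 277.
With the subsidy, sellers receive Ps = Pb + 17 for each unit, where Pb is the price buyers pay.
Supply in terms of Pb becomes xs = -650 + 9(Pb + 17) = -497 + 9Pb. Setting this equal to demand: 1101 - 8Pb = -497 + 9Pb, so Pb = 94.
Sellers receive Ps = 94 + 17 = 111; x' = 1101 − 8·94 = 349.
The subsidy expands output by 349 − 277 = 72 past the efficient level; on those units the gap between marginal cost and willingness to pay runs from 0 up to 17.
DWL = ½ × 17 × 72 = 612.

Deadweight loss = £612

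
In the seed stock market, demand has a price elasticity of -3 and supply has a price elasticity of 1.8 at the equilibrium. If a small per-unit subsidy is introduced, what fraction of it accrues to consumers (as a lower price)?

For a small subsidy around the equilibrium, the benefit split depends on the relative slopes, which at a point are proportional to the elasticities.
Buyer share = εs/(εs + |εd|) = 1.8/(1.8 + 3) = 0.375; seller share = |εd|/(εs + |εd|) = 0.625.

Consumer share = 0.375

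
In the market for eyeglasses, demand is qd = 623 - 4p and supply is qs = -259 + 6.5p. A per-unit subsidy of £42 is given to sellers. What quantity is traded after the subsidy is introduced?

Pre-subsidy: 623 - 4p = -259 + 6.5p gives p* = 84, q* = 287.
With the subsidy, sellers receive ps = pb + 42 for each unit, where pb is the price buyers pay.
Supply in terms of pb becomes qs = -259 + 6.5(pb + 42) = 14 + 6.5pb. Setting this equal to demand: 623 - 4pb = 14 + 6.5pb, so pb = 58.
Sellers receive ps = 58 + 42 = 100; q' = 623 − 4·58 = 391.

q' = 391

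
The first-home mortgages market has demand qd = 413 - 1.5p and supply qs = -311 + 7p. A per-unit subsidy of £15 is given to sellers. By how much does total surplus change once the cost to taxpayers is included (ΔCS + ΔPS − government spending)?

Pre-subsidy: 413 - 1.5p = -311 + 7p gives p* = 1448/17, q* = 4849/17.
With the subsidy, sellers receive ps = pb + 15 for each unit, where pb is the price buyers pay.
Supply in terms of pb becomes qs = -311 + 7(pb + 15) = -206 + 7pb. Setting this equal to demand: 413 - 1.5pb = -206 + 7pb, so pb = 1238/17.
Sellers receive ps = 1238/17 + 15 = 1493/17; q' = 413 − 1.5·(1238/17) = 5164/17.
ΔCS = ½(4849/17 + 5164/17)(1448/17 − 1238/17) = 61845/17; ΔPS = ½(4849/17 + 5164/17)(1493/17 − 1448/17) = 26505/34.
Government spending = 15 × 5164/17 = 77460/17.
Net change = 61845/17 + 26505/34 − 77460/17 = -4725/34. The loss equals the DWL triangle ½·15·315/17.

Net change in total surplus = -4725/34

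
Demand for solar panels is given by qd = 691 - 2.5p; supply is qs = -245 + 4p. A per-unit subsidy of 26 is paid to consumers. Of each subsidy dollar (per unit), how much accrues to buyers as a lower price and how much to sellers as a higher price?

Buyers gain 16 per unit; sellers gain 10 per unit

Pre-subsidy: 691 - 2.5p = -245 + 4p gives p* = 144, q* = 331.
With the rebate, buyers effectively pay pb = ps − 26, where ps is the price sellers receive.
Demand in terms of ps becomes qd = 691 − 2.5(ps − 26) = 756 - 2.5ps. Setting this equal to supply: 756 - 2.5ps = -245 + 4ps, so ps = 154.
Buyers pay pb = 154 − 26 = 128; q' = -245 + 4·154 = 371.
Buyers' price falls by p* − pb = 144 − 128 = 16; sellers' price rises by ps − p* = 154 − 144 = 10.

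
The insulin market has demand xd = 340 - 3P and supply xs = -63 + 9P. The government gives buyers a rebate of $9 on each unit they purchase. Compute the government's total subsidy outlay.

Pre-subsidy: 340 - 3P = -63 + 9P gives P* = 403/12, x* = 239.25.
With the rebate, buyers effectively pay Pb = Ps − 9, where Ps is the price sellers receive.
Demand in terms of Ps becomes xd = 340 − 3(Ps − 9) = 367 - 3Ps. Setting this equal to supply: 367 - 3Ps = -63 + 9Ps, so Ps = 215/6.
Buyers pay Pb = 215/6 − 9 = 161/6; x' = -63 + 9·(215/6) = 259.5.
Government outlay = subsidy × quantity = 9 × 259.5 = 2335.5.

Government cost = $2335.5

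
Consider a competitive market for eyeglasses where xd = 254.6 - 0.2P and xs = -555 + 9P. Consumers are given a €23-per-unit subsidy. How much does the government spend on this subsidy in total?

Pre-subsidy: 254.6 - 0.2P = -555 + 9P gives P* = 88, x* = 237.
With the rebate, buyers effectively pay Pb = Ps − 23, where Ps is the price sellers receive.
Demand in terms of Ps becomes xd = 254.6 − 0.2(Ps − 23) = 259.2 - 0.2Ps. Setting this equal to supply: 259.2 - 0.2Ps = -555 + 9Ps, so Ps = 88.5.
Buyers pay Pb = 88.5 − 23 = 65.5; x' = -555 + 9·88.5 = 241.5.
Government outlay = subsidy × quantity = 23 × 241.5 = 5554.5.

Government cost = €5554.5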